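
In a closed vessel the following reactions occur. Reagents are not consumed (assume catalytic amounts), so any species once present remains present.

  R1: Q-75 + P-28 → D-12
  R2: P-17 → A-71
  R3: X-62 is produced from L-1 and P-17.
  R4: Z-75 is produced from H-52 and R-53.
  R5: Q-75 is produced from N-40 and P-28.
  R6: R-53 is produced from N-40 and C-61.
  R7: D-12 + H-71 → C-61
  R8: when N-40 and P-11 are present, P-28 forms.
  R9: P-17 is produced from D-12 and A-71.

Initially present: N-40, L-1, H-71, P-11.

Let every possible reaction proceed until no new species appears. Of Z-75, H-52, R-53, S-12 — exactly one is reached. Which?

N-40 and P-11 present → P-28 forms (R8).
N-40 and P-28 present → Q-75 forms (R5).
Q-75 and P-28 present → D-12 forms (R1).
D-12 and H-71 present → C-61 forms (R7).
N-40 and C-61 present → R-53 forms (R6).
No rule produces H-52, and it is not given. No rule produces S-12, and it is not given. Z-75 would need H-52 and R-53 (R4), but H-52 never forms.

R-53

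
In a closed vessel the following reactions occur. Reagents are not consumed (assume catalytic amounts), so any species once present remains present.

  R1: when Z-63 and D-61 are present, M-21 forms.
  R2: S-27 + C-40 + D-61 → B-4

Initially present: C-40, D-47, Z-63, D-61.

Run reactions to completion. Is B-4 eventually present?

B-4 would need S-27, C-40, and D-61 (R2), but S-27 never forms.

No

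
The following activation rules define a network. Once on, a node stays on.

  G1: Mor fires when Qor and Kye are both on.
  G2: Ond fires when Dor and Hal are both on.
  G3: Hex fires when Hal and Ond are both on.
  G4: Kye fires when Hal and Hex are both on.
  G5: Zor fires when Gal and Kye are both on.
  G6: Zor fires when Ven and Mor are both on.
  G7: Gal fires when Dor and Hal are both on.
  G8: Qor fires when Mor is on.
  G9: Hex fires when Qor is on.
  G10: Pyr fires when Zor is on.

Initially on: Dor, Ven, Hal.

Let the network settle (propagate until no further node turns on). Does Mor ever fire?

Mor would need Qor and Kye (G1), but Qor never turns on.

No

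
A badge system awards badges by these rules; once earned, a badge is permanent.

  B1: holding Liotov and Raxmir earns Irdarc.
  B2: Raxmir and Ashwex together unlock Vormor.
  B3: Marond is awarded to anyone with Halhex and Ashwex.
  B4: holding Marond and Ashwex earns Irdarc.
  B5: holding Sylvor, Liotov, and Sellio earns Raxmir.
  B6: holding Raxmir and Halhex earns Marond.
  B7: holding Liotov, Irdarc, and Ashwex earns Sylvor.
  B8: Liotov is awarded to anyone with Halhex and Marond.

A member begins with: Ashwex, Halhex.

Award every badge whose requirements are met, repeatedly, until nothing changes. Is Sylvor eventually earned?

With Halhex and Ashwex, Marond is earned (B3).
With Halhex and Marond, Liotov is earned (B8).
With Marond and Ashwex, Irdarc is earned (B4).
With Liotov, Irdarc, and Ashwex, Sylvor is earned (B7).

Yes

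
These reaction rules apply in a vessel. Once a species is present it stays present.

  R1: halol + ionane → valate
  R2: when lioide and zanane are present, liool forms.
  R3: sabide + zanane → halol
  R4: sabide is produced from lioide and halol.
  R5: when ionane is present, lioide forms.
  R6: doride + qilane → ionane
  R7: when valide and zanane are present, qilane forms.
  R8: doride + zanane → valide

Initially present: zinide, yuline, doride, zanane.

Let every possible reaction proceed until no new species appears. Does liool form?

Yes

doride and zanane present → valide forms (R8).
valide and zanane present → qilane forms (R7).
doride and qilane present → ionane forms (R6).
ionane present → lioide forms (R5).
lioide and zanane present → liool forms (R2).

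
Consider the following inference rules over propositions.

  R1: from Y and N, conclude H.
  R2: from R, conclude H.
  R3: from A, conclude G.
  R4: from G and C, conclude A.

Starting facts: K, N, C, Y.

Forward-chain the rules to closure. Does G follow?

No

G would need A (R3), but A is never established.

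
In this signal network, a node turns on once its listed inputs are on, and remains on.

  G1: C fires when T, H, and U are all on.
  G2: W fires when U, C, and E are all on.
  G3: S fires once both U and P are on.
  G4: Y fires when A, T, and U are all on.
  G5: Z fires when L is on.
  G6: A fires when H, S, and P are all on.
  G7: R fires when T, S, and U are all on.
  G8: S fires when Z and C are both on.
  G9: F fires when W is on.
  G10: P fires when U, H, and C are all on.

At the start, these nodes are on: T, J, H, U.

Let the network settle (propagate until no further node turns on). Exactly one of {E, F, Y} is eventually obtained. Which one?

Y

T, H, and U are on, so C fires (G1).
G10: U, H, and C on → P on.
G3: U and P on → S on.
G6: H, S, and P on → A on.
A, T, and U are on, so Y fires (G4).
No rule produces E, and it is not given. F would need W (G9), but W never turns on.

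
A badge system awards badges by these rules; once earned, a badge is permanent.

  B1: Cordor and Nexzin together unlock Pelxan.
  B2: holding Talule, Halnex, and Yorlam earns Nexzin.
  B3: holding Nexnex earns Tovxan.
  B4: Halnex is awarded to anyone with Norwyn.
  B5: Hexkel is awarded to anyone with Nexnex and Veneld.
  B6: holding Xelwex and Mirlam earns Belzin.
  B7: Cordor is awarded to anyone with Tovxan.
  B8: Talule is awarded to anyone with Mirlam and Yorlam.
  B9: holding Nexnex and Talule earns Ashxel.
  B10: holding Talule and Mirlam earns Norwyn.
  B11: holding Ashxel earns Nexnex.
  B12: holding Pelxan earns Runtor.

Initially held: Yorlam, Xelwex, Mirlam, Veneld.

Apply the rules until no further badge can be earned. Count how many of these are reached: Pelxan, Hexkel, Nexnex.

0

Pelxan would need Cordor and Nexzin (B1), but Cordor is never earned.
Hexkel would need Nexnex and Veneld (B5), but Nexnex is never earned.
Nexnex would need Ashxel (B11), but Ashxel is never earned.
None of the 3 are reached.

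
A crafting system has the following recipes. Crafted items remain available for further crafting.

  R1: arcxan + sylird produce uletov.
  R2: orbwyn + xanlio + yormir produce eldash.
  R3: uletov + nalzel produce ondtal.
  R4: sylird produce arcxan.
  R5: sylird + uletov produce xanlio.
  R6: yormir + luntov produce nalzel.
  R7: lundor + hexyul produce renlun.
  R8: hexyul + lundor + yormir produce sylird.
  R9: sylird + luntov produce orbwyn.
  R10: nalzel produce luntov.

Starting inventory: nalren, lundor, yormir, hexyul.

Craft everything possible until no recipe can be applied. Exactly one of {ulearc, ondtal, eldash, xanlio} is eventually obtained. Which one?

xanlio

Using R8, hexyul, lundor, and yormir make sylird.
sylird → arcxan (R4).
Using R1, arcxan and sylird make uletov.
sylird + uletov → xanlio (R5).
eldash would need orbwyn, xanlio, and yormir (R2), but orbwyn is never obtained. No rule produces ulearc, and it is not given. ondtal would need uletov and nalzel (R3), but nalzel is never obtained.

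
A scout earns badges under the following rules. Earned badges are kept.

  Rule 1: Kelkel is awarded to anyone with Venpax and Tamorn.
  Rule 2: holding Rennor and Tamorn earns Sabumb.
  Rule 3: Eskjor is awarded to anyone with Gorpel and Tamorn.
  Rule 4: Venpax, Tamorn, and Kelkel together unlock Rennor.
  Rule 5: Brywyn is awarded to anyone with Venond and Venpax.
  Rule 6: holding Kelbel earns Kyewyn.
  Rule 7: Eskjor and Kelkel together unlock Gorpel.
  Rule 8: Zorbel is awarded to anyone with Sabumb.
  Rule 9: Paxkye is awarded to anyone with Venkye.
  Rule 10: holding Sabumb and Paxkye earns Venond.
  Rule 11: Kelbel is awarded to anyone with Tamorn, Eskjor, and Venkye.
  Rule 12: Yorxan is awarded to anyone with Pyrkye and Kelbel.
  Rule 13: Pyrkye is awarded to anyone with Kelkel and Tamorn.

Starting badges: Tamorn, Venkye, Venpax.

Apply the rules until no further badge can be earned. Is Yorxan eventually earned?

No

Yorxan would need Pyrkye and Kelbel (Rule 12), but Kelbel is never earned.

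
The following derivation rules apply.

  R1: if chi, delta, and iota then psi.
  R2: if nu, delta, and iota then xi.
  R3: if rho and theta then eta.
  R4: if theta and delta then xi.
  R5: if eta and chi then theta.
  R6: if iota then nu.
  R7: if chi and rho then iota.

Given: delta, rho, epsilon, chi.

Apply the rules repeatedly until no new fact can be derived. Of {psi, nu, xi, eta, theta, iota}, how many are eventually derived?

4

From chi and rho, R7 gives iota.
chi, delta, and iota hold, so psi follows (R1).
iota holds, so nu follows (R6).
nu, delta, and iota hold, so xi follows (R2).
psi: reached.
nu: reached.
xi: reached.
eta would need rho and theta (R3), but theta is never established.
theta would need eta and chi (R5), but eta is never established.
iota: reached.
Reached: psi, nu, xi, and iota — 4 of the 6.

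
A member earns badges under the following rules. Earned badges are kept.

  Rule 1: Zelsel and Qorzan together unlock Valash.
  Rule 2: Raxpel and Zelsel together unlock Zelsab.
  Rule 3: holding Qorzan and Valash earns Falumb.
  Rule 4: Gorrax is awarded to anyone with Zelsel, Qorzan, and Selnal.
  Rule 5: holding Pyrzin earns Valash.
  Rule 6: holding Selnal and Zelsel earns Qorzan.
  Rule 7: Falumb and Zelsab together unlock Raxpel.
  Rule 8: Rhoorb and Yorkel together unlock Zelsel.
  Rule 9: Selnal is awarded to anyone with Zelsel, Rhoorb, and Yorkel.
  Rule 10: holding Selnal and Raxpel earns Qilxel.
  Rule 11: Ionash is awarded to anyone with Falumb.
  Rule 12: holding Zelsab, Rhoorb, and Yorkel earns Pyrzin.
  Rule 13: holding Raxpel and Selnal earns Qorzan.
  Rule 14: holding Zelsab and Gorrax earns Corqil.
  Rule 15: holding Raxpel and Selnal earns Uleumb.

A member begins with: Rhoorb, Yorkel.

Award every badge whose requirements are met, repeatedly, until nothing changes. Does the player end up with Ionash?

Yes

With Rhoorb and Yorkel, Zelsel is earned (Rule 8).
With Zelsel, Rhoorb, and Yorkel, Selnal is earned (Rule 9).
With Selnal and Zelsel, Qorzan is earned (Rule 6).
With Zelsel and Qorzan, Valash is earned (Rule 1).
With Qorzan and Valash, Falumb is earned (Rule 3).
With Falumb, Ionash is earned (Rule 11).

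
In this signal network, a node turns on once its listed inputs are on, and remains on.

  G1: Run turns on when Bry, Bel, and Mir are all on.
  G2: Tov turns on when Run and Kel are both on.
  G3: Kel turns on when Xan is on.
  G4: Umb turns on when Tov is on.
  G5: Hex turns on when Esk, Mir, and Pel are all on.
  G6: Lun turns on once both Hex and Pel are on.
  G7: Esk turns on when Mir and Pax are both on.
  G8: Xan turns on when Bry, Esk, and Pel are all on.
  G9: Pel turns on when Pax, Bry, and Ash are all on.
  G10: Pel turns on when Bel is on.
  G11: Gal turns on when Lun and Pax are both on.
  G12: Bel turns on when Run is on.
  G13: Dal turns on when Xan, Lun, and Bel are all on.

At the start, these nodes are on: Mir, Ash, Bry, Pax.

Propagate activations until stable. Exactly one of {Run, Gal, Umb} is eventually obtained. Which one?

Gal

Pax, Bry, and Ash are on, so Pel turns on (G9).
Mir and Pax are on, so Esk turns on (G7).
G5: Esk, Mir, and Pel on → Hex on.
Hex and Pel are on, so Lun turns on (G6).
G11: Lun and Pax on → Gal on.
Run would need Bry, Bel, and Mir (G1), but Bel never turns on. Umb would need Tov (G4), but Tov never turns on.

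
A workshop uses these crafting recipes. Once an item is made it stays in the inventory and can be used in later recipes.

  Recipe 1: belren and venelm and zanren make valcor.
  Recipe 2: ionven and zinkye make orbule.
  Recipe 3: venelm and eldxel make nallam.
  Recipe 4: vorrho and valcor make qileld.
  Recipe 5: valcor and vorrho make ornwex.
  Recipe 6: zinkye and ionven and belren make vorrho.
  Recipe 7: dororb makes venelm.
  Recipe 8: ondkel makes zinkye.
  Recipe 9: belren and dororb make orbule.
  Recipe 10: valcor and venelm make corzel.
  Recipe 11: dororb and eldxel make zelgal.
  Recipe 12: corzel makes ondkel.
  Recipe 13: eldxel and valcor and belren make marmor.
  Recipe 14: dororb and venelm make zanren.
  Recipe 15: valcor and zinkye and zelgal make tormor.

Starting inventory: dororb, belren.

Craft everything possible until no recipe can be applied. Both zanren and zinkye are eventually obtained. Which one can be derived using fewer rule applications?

zanren

zanren: Using Recipe 7, dororb makes venelm. dororb and venelm → zanren (Recipe 14). [2 rule applications]
zinkye: Using Recipe 7, dororb makes venelm. Using Recipe 14, dororb and venelm make zanren. Using Recipe 1, belren, venelm, and zanren make valcor. Using Recipe 10, valcor and venelm make corzel. corzel → ondkel (Recipe 12). Using Recipe 8, ondkel makes zinkye. [6 rule applications]
zanren needs fewer.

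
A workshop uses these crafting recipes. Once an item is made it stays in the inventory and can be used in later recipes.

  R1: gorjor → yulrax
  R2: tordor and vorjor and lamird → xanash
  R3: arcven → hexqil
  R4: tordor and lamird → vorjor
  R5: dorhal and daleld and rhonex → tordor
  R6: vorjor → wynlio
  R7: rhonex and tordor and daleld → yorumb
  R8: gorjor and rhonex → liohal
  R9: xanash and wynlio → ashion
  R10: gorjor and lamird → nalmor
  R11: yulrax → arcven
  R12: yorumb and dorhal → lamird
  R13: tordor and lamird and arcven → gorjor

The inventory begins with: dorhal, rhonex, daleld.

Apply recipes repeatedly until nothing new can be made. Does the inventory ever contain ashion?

Using R5, dorhal, daleld, and rhonex make tordor.
rhonex and tordor and daleld → yorumb (R7).
Using R12, yorumb and dorhal make lamird.
tordor and lamird → vorjor (R4).
Using R6, vorjor makes wynlio.
Using R2, tordor, vorjor, and lamird make xanash.
xanash and wynlio → ashion (R9).

Yes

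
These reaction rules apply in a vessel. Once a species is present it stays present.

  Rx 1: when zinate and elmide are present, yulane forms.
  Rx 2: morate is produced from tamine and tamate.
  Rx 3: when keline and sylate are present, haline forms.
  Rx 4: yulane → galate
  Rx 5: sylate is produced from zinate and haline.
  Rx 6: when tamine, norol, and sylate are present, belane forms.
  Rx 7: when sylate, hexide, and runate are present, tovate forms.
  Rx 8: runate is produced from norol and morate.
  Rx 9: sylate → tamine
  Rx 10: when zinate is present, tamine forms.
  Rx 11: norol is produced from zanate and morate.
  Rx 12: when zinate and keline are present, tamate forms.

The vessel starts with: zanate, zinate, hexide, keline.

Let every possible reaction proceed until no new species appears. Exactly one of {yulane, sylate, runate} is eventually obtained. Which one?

runate

zinate and keline present → tamate forms (Rx 12).
zinate present → tamine forms (Rx 10).
tamine and tamate present → morate forms (Rx 2).
zanate and morate present → norol forms (Rx 11).
norol and morate present → runate forms (Rx 8).
yulane would need zinate and elmide (Rx 1), but elmide never forms. sylate would need zinate and haline (Rx 5), but haline never forms.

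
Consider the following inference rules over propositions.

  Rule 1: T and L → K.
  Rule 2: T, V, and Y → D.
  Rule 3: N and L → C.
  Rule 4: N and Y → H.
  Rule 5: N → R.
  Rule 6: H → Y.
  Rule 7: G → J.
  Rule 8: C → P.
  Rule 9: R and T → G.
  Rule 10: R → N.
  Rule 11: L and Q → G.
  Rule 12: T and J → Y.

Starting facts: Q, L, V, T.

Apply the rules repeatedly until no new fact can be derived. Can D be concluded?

Yes

From L and Q, Rule 11 gives G.
G holds, so J follows (Rule 7).
From T and J, Rule 12 gives Y.
T, V, and Y hold, so D follows (Rule 2).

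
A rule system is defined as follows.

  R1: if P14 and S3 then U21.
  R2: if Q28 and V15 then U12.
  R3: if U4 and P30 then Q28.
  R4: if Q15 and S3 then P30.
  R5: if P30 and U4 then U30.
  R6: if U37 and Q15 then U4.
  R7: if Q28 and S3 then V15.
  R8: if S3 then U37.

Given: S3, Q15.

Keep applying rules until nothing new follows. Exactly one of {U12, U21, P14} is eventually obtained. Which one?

U12

Q15 and S3 hold, so P30 follows (R4).
From S3, R8 gives U37.
From U37 and Q15, R6 gives U4.
U4 and P30 hold, so Q28 follows (R3).
From Q28 and S3, R7 gives V15.
From Q28 and V15, R2 gives U12.
No rule produces P14, and it is not given. U21 would need P14 and S3 (R1), but P14 is never established.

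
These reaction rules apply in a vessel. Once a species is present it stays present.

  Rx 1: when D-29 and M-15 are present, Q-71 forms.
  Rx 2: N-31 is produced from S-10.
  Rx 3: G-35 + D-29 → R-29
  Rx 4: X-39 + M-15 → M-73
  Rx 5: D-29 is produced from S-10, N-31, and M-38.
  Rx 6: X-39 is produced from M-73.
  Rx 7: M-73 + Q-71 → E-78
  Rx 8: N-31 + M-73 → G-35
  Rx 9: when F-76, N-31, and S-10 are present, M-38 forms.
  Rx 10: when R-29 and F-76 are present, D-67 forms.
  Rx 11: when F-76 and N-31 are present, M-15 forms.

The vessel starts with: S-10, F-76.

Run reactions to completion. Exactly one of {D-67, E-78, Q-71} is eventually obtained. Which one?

Q-71

S-10 present → N-31 forms (Rx 2).
F-76, N-31, and S-10 present → M-38 forms (Rx 9).
F-76 and N-31 present → M-15 forms (Rx 11).
S-10, N-31, and M-38 present → D-29 forms (Rx 5).
D-29 and M-15 present → Q-71 forms (Rx 1).
E-78 would need M-73 and Q-71 (Rx 7), but M-73 never forms. D-67 would need R-29 and F-76 (Rx 10), but R-29 never forms.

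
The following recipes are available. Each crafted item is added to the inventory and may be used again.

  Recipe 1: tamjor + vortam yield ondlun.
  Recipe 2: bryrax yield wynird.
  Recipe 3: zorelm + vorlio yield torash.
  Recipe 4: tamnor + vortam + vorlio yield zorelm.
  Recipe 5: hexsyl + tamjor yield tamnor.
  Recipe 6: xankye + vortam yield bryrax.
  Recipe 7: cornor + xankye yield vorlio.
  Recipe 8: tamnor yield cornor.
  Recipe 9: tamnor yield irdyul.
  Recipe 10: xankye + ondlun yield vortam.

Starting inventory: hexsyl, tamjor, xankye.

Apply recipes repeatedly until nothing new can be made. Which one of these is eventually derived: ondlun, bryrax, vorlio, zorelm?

vorlio

Using Recipe 5, hexsyl and tamjor make tamnor.
Using Recipe 8, tamnor makes cornor.
Using Recipe 7, cornor and xankye make vorlio.
bryrax would need xankye and vortam (Recipe 6), but vortam is never obtained. ondlun would need tamjor and vortam (Recipe 1), but vortam is never obtained. zorelm would need tamnor, vortam, and vorlio (Recipe 4), but vortam is never obtained.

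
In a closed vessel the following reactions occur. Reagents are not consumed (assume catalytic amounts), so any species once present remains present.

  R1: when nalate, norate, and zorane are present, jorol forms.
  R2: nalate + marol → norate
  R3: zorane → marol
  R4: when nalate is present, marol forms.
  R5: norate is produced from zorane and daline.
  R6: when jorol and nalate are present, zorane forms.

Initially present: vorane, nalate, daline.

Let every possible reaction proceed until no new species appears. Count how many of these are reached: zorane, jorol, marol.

nalate present → marol forms (R4).
zorane would need jorol and nalate (R6), but jorol never forms.
jorol would need nalate, norate, and zorane (R1), but zorane never forms.
marol: reached.
Reached: marol — 1 of the 3.

1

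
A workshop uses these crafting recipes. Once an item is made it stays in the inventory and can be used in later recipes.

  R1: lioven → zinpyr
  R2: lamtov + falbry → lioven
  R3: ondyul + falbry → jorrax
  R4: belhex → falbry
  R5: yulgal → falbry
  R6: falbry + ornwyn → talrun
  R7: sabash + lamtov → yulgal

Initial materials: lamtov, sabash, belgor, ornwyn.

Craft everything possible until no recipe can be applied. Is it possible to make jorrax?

No

jorrax would need ondyul and falbry (R3), but ondyul is never obtained.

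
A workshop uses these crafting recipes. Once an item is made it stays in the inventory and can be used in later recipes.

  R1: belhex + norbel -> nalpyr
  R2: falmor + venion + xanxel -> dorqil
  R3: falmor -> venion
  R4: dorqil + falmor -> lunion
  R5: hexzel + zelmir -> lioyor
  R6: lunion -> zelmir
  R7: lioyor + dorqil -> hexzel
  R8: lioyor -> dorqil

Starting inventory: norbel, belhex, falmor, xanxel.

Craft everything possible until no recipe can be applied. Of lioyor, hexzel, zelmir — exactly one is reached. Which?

Using R3, falmor makes venion.
Using R2, falmor, venion, and xanxel make dorqil.
Using R4, dorqil and falmor make lunion.
lunion -> zelmir (R6).
lioyor would need hexzel and zelmir (R5), but hexzel is never obtained. hexzel would need lioyor and dorqil (R7), but lioyor is never obtained.

zelmir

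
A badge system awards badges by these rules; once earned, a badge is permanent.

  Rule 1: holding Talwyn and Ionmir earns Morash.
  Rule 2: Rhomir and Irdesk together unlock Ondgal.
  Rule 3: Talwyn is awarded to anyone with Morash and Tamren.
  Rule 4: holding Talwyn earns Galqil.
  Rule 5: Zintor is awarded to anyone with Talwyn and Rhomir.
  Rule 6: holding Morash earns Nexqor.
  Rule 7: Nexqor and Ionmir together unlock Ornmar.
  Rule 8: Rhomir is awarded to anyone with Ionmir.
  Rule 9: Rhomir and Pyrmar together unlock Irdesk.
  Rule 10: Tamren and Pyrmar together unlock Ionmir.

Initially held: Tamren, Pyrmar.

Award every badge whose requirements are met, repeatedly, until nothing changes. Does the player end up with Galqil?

Galqil would need Talwyn (Rule 4), but Talwyn is never earned.

No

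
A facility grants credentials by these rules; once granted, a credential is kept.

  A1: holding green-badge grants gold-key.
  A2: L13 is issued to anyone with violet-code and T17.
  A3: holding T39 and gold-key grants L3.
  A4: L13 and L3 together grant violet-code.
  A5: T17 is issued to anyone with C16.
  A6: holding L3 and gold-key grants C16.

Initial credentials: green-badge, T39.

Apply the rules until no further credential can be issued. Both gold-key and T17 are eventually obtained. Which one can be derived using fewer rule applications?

gold-key: Holding green-badge grants gold-key (A1). [1 rule application]
T17: Holding green-badge grants gold-key (A1). Holding T39 and gold-key grants L3 (A3). Holding L3 and gold-key grants C16 (A6). Holding C16 grants T17 (A5). [4 rule applications]
gold-key needs fewer.

gold-key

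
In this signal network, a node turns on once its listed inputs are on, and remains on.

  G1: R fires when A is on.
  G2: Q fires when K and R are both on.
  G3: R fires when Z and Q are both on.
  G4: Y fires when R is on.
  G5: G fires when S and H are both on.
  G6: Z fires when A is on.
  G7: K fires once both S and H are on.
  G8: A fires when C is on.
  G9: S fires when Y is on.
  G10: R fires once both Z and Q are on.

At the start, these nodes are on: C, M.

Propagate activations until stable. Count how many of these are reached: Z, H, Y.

G8: C on → A on.
G1: A on → R on.
G6: A on → Z on.
G4: R on → Y on.
Z: reached.
No rule produces H, and it is not given.
Y: reached.
Reached: Z and Y — 2 of the 3.

2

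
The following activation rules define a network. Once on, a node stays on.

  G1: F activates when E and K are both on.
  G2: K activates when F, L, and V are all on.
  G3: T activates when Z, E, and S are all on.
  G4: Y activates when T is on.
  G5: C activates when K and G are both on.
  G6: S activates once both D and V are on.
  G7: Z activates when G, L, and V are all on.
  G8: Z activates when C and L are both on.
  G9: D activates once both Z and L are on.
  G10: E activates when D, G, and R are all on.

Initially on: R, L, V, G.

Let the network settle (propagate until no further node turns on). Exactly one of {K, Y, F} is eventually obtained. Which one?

Y

G7: G, L, and V on → Z on.
G9: Z and L on → D on.
D, G, and R are on, so E activates (G10).
D and V are on, so S activates (G6).
Z, E, and S are on, so T activates (G3).
T is on, so Y activates (G4).
K would need F, L, and V (G2), but F never turns on. F would need E and K (G1), but K never turns on.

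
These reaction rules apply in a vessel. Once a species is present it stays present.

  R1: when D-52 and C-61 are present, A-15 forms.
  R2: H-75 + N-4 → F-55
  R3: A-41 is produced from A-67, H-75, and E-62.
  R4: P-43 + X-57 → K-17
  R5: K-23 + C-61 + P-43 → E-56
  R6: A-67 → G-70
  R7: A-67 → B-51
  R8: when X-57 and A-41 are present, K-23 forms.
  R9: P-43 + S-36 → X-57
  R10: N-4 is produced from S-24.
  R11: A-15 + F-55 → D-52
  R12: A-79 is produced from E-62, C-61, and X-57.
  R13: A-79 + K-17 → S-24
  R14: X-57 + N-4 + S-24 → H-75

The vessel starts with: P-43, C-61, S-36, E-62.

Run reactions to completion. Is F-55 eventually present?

Yes

P-43 and S-36 present → X-57 forms (R9).
E-62, C-61, and X-57 present → A-79 forms (R12).
P-43 and X-57 present → K-17 forms (R4).
A-79 and K-17 present → S-24 forms (R13).
S-24 present → N-4 forms (R10).
X-57, N-4, and S-24 present → H-75 forms (R14).
H-75 and N-4 present → F-55 forms (R2).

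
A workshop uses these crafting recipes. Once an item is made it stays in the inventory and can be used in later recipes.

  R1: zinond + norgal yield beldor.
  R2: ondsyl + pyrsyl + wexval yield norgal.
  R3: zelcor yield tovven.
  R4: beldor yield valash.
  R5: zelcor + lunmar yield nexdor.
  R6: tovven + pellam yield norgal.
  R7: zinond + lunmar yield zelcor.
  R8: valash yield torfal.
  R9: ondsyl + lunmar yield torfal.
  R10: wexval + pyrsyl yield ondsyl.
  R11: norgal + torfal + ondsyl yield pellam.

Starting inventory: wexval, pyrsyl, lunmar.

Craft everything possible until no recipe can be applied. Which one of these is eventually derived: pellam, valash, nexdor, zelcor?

pellam

wexval + pyrsyl → ondsyl (R10).
Using R9, ondsyl and lunmar make torfal.
Using R2, ondsyl, pyrsyl, and wexval make norgal.
Using R11, norgal, torfal, and ondsyl make pellam.
valash would need beldor (R4), but beldor is never obtained. zelcor would need zinond and lunmar (R7), but zinond is never obtained. nexdor would need zelcor and lunmar (R5), but zelcor is never obtained.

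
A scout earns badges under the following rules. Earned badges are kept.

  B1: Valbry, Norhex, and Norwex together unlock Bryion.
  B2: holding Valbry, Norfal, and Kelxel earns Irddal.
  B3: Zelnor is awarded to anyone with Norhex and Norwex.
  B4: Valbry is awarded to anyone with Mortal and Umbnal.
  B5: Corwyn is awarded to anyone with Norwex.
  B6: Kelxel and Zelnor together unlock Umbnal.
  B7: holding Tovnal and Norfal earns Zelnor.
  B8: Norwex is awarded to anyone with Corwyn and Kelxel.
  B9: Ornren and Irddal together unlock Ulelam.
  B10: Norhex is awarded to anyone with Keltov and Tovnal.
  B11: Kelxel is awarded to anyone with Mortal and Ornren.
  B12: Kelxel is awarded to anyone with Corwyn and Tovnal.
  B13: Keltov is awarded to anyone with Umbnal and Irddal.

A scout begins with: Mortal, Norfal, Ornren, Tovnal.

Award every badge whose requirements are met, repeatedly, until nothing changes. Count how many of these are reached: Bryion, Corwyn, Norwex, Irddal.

With Mortal and Ornren, Kelxel is earned (B11).
With Tovnal and Norfal, Zelnor is earned (B7).
With Kelxel and Zelnor, Umbnal is earned (B6).
With Mortal and Umbnal, Valbry is earned (B4).
With Valbry, Norfal, and Kelxel, Irddal is earned (B2).
Bryion would need Valbry, Norhex, and Norwex (B1), but Norwex is never earned.
Corwyn would need Norwex (B5), but Norwex is never earned.
Norwex would need Corwyn and Kelxel (B8), but Corwyn is never earned.
Irddal: reached.
Reached: Irddal — 1 of the 4.

1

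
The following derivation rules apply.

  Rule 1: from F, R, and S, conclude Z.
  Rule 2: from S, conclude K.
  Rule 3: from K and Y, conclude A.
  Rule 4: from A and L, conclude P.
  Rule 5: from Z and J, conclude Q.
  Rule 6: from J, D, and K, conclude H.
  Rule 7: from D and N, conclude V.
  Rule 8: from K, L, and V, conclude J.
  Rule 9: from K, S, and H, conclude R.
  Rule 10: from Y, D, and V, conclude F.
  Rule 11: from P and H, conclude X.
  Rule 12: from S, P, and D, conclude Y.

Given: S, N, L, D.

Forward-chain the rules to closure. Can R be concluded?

S holds, so K follows (Rule 2).
D and N hold, so V follows (Rule 7).
K, L, and V hold, so J follows (Rule 8).
From J, D, and K, Rule 6 gives H.
K, S, and H hold, so R follows (Rule 9).

Yes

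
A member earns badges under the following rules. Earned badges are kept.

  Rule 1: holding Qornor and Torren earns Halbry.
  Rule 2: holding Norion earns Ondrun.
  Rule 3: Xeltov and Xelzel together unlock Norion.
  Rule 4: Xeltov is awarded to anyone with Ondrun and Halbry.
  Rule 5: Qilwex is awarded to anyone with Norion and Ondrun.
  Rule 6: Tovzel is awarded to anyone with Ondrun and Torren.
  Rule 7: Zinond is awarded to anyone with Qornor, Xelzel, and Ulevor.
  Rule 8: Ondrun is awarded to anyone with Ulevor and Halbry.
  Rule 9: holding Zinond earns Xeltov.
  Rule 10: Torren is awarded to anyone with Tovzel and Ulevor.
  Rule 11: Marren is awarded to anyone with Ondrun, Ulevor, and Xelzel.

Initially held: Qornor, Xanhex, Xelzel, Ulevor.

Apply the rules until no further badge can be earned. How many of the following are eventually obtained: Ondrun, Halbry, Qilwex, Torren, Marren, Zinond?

4

With Qornor, Xelzel, and Ulevor, Zinond is earned (Rule 7).
With Zinond, Xeltov is earned (Rule 9).
With Xeltov and Xelzel, Norion is earned (Rule 3).
With Norion, Ondrun is earned (Rule 2).
With Norion and Ondrun, Qilwex is earned (Rule 5).
With Ondrun, Ulevor, and Xelzel, Marren is earned (Rule 11).
Ondrun: reached.
Halbry would need Qornor and Torren (Rule 1), but Torren is never earned.
Qilwex: reached.
Torren would need Tovzel and Ulevor (Rule 10), but Tovzel is never earned.
Marren: reached.
Zinond: reached.
Reached: Ondrun, Qilwex, Marren, and Zinond — 4 of the 6.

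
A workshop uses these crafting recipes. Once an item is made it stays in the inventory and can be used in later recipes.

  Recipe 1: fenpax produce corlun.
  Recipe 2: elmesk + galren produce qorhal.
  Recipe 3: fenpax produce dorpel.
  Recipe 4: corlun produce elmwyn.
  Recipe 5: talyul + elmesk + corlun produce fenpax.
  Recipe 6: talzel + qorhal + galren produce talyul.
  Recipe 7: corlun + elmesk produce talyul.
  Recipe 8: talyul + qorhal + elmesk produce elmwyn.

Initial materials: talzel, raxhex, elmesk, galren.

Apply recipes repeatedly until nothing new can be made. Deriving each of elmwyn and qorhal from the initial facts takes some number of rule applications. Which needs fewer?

qorhal

qorhal: Using Recipe 2, elmesk and galren make qorhal. [1 rule application]
elmwyn: Using Recipe 2, elmesk and galren make qorhal. talzel + qorhal + galren → talyul (Recipe 6). Using Recipe 8, talyul, qorhal, and elmesk make elmwyn. [3 rule applications]
qorhal needs fewer.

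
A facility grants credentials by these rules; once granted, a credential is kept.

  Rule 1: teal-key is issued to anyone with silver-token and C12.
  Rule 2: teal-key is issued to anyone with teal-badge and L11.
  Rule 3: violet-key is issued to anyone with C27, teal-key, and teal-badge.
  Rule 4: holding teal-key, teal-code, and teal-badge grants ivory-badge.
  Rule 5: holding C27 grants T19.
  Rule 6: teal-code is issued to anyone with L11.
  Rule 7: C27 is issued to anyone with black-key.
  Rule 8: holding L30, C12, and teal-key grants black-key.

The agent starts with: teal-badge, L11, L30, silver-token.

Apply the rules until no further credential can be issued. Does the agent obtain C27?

No

C27 would need black-key (Rule 7), but black-key is never granted.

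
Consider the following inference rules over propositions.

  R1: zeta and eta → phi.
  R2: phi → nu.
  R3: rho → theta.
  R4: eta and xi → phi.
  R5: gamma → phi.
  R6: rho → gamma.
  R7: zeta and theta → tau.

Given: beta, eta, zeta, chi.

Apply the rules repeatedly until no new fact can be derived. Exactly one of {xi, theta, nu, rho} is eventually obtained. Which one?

From zeta and eta, R1 gives phi.
phi holds, so nu follows (R2).
theta would need rho (R3), but rho is never established. No rule produces xi, and it is not given. No rule produces rho, and it is not given.

nu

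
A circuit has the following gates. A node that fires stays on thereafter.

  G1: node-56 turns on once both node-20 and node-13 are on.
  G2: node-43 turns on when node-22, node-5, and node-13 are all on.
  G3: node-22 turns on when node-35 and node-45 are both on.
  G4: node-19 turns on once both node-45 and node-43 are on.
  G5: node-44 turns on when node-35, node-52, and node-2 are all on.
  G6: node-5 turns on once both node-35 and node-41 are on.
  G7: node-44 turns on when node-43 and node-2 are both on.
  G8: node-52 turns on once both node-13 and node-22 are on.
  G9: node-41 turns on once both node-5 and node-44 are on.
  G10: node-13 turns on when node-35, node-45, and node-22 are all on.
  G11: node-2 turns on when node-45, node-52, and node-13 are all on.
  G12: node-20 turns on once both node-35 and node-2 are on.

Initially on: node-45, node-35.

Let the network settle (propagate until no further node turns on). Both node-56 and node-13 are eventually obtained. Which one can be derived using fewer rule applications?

node-13

node-13: node-35 and node-45 are on, so node-22 turns on (G3). node-35, node-45, and node-22 are on, so node-13 turns on (G10). [2 rule applications]
node-56: node-35 and node-45 are on, so node-22 turns on (G3). G10: node-35, node-45, and node-22 on → node-13 on. node-13 and node-22 are on, so node-52 turns on (G8). node-45, node-52, and node-13 are on, so node-2 turns on (G11). node-35 and node-2 are on, so node-20 turns on (G12). node-20 and node-13 are on, so node-56 turns on (G1). [6 rule applications]
node-13 needs fewer.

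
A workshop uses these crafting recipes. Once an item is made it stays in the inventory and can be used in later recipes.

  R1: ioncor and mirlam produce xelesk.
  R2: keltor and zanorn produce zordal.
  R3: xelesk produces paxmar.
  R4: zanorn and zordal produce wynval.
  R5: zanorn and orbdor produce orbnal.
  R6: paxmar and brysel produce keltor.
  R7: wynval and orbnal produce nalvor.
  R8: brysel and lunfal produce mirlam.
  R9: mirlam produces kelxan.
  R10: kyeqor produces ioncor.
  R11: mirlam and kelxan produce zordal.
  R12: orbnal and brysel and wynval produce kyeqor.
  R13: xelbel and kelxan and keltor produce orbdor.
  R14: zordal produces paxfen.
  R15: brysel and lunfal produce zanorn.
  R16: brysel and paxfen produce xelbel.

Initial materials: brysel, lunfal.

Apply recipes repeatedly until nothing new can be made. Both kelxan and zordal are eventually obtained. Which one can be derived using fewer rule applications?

kelxan

kelxan: brysel and lunfal → mirlam (R8). mirlam → kelxan (R9). [2 rule applications]
zordal: brysel and lunfal → mirlam (R8). Using R9, mirlam makes kelxan. mirlam and kelxan → zordal (R11). [3 rule applications]
kelxan needs fewer.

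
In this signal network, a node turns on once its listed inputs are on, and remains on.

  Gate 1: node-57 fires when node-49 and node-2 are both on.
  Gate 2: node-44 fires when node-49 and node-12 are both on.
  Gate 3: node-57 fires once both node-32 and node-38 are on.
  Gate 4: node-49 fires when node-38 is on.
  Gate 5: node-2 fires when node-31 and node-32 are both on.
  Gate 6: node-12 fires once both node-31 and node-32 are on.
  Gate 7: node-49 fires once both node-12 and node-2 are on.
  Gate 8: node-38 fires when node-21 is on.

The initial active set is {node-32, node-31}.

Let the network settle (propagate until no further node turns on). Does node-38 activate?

No

node-38 would need node-21 (Gate 8), but node-21 never turns on.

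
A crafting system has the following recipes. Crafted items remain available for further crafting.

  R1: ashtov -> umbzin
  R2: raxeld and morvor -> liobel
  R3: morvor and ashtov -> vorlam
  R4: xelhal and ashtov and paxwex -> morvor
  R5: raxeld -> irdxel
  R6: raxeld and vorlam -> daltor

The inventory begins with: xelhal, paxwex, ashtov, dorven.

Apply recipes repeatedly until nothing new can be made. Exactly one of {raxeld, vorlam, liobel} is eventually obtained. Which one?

xelhal and ashtov and paxwex -> morvor (R4).
Using R3, morvor and ashtov make vorlam.
liobel would need raxeld and morvor (R2), but raxeld is never obtained. No rule produces raxeld, and it is not given.

vorlam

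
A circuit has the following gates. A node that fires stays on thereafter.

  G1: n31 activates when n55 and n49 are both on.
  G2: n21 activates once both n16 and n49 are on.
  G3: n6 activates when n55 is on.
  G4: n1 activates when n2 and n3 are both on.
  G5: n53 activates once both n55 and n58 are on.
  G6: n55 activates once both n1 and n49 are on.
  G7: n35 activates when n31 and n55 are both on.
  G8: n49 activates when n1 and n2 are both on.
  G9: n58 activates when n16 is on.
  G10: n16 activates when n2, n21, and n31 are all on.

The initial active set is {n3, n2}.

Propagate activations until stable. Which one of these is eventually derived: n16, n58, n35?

G4: n2 and n3 on → n1 on.
n1 and n2 are on, so n49 activates (G8).
n1 and n49 are on, so n55 activates (G6).
G1: n55 and n49 on → n31 on.
G7: n31 and n55 on → n35 on.
n16 would need n2, n21, and n31 (G10), but n21 never turns on. n58 would need n16 (G9), but n16 never turns on.

n35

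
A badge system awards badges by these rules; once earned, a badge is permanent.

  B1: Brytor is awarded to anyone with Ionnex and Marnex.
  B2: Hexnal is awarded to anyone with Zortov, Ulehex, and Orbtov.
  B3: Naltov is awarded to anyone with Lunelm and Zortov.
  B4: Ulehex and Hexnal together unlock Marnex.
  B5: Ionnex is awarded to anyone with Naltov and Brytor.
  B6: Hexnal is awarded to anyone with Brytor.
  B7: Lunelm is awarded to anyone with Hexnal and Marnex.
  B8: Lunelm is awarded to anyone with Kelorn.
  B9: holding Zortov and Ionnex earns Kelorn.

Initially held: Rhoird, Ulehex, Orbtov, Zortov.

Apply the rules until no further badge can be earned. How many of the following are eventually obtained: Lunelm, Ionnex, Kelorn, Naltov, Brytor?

With Zortov, Ulehex, and Orbtov, Hexnal is earned (B2).
With Ulehex and Hexnal, Marnex is earned (B4).
With Hexnal and Marnex, Lunelm is earned (B7).
With Lunelm and Zortov, Naltov is earned (B3).
Lunelm: reached.
Ionnex would need Naltov and Brytor (B5), but Brytor is never earned.
Kelorn would need Zortov and Ionnex (B9), but Ionnex is never earned.
Naltov: reached.
Brytor would need Ionnex and Marnex (B1), but Ionnex is never earned.
Reached: Lunelm and Naltov — 2 of the 5.

2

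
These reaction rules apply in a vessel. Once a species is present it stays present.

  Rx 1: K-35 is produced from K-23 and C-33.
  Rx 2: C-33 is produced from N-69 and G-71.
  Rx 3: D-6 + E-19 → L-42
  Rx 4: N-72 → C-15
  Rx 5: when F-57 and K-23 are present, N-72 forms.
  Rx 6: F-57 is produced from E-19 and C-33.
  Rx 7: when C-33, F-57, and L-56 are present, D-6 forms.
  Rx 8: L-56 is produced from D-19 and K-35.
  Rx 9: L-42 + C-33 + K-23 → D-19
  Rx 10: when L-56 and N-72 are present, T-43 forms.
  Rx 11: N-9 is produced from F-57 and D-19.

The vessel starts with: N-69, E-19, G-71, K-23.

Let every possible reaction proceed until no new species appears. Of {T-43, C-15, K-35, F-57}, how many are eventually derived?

N-69 and G-71 present → C-33 forms (Rx 2).
E-19 and C-33 present → F-57 forms (Rx 6).
K-23 and C-33 present → K-35 forms (Rx 1).
F-57 and K-23 present → N-72 forms (Rx 5).
N-72 present → C-15 forms (Rx 4).
T-43 would need L-56 and N-72 (Rx 10), but L-56 never forms.
C-15: reached.
K-35: reached.
F-57: reached.
Reached: C-15, K-35, and F-57 — 3 of the 4.

3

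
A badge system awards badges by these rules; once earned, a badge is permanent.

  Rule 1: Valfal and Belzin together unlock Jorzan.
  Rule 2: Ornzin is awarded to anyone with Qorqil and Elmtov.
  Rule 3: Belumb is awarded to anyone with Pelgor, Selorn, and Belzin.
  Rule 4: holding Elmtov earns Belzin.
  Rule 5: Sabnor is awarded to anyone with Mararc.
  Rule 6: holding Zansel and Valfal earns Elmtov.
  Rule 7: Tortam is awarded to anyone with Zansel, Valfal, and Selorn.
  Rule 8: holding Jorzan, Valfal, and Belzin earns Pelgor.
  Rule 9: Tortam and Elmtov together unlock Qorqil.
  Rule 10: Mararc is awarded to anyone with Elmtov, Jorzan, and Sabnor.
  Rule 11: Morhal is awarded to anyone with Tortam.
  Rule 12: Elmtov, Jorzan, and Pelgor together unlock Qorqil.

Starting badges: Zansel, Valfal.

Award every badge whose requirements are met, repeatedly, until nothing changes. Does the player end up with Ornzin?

Yes

With Zansel and Valfal, Elmtov is earned (Rule 6).
With Elmtov, Belzin is earned (Rule 4).
With Valfal and Belzin, Jorzan is earned (Rule 1).
With Jorzan, Valfal, and Belzin, Pelgor is earned (Rule 8).
With Elmtov, Jorzan, and Pelgor, Qorqil is earned (Rule 12).
With Qorqil and Elmtov, Ornzin is earned (Rule 2).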